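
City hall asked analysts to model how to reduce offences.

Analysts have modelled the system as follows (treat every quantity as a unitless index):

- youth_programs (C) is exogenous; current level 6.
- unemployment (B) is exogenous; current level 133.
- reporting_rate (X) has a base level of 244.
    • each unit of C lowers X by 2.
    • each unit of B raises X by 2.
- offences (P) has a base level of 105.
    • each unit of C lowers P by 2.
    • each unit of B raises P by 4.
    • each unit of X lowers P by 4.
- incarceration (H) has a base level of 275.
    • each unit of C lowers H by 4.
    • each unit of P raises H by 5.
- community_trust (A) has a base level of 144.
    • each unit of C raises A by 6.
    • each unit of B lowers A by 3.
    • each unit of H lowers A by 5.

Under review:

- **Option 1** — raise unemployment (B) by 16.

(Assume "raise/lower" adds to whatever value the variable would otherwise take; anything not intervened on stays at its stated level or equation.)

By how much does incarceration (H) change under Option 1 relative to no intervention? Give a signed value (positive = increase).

Baseline:
  C = 6
  B = 133
  X = 244 − 2·6 + 2·133 = 498
  P = 105 − 2·6 + 4·133 − 4·498 = -1367
  H = 275 − 4·6 + 5·(-1367) = -6584
Option 1 (B + 16):
  C = 6
  B = 133 + 16 = 149
  X = 244 − 2·6 + 2·149 = 530
  P = 105 − 2·6 + 4·149 − 4·530 = -1431
  H = 275 − 4·6 + 5·(-1431) = -6904
Change in H: -6904 − (-6584) = -320

-320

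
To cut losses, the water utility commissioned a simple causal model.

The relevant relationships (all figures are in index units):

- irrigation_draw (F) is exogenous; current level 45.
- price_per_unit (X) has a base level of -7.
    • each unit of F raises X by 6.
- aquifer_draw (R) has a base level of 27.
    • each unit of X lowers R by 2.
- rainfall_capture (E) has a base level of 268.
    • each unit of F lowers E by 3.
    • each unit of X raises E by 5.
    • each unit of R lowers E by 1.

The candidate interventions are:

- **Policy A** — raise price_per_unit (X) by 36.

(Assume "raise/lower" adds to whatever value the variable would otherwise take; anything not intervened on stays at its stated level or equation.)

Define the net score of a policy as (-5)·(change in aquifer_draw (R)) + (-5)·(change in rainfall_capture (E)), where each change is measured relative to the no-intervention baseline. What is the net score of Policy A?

Baseline:
  F = 45
  X = -7 + 6·45 = 263
  R = 27 − 2·263 = -499
  E = 268 − 3·45 + 5·263 − (-499) = 1947
Policy A (X + 36):
  F = 45
  X = -7 + 6·45 (+36 from intervention) = 299
  R = 27 − 2·299 = -571
  E = 268 − 3·45 + 5·299 − (-571) = 2199
ΔR = -571 − (-499) = -72; ΔE = 2199 − 1947 = 252
Score = (-5)·(-72) + (-5)·252 = -900

-900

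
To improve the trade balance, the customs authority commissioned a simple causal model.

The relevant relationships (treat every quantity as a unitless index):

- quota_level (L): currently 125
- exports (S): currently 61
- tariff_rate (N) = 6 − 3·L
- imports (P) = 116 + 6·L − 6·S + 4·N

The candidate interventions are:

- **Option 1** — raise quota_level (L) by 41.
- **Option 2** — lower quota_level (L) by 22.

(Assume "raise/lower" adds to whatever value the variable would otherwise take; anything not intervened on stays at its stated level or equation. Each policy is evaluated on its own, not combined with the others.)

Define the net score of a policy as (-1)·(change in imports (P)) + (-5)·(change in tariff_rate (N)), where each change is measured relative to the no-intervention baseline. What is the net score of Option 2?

-462

Baseline:
  L = 125
  S = 61
  N = 6 − 3·125 = -369
  P = 116 + 6·125 − 6·61 + 4·(-369) = -976
Option 2 (L − 22):
  L = 125 − 22 = 103
  S = 61
  N = 6 − 3·103 = -303
  P = 116 + 6·103 − 6·61 + 4·(-303) = -844
ΔP = -844 − (-976) = 132; ΔN = -303 − (-369) = 66
Score = (-1)·132 + (-5)·66 = -462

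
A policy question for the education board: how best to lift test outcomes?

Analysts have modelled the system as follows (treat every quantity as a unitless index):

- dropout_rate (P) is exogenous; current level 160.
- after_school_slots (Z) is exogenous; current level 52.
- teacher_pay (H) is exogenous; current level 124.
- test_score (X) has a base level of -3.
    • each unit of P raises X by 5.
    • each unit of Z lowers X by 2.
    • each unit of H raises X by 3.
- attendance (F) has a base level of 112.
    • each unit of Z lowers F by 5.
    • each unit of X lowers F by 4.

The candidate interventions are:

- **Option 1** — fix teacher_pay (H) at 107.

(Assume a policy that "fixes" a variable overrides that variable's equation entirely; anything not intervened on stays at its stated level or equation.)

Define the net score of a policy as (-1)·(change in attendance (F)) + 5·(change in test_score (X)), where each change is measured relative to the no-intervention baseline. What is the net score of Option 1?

Baseline:
  P = 160
  Z = 52
  H = 124
  X = -3 + 5·160 − 2·52 + 3·124 = 1065
  F = 112 − 5·52 − 4·1065 = -4408
Option 1 (H := 107):
  P = 160
  Z = 52
  H = 107
  X = -3 + 5·160 − 2·52 + 3·107 = 1014
  F = 112 − 5·52 − 4·1014 = -4204
ΔF = -4204 − (-4408) = 204; ΔX = 1014 − 1065 = -51
Score = (-1)·204 + 5·(-51) = -459

-459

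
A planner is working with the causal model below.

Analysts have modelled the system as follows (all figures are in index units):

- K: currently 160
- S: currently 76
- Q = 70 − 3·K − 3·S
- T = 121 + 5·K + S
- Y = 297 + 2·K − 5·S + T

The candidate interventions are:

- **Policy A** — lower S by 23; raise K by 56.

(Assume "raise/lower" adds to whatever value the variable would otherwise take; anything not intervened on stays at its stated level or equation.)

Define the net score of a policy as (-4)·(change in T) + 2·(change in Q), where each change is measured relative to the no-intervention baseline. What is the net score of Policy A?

Baseline:
  K = 160
  S = 76
  Q = 70 − 3·160 − 3·76 = -638
  T = 121 + 5·160 + 76 = 997
Policy A (S − 23, K + 56):
  K = 160 + 56 = 216
  S = 76 − 23 = 53
  Q = 70 − 3·216 − 3·53 = -737
  T = 121 + 5·216 + 53 = 1254
ΔT = 1254 − 997 = 257; ΔQ = -737 − (-638) = -99
Score = (-4)·257 + 2·(-99) = -1226

-1226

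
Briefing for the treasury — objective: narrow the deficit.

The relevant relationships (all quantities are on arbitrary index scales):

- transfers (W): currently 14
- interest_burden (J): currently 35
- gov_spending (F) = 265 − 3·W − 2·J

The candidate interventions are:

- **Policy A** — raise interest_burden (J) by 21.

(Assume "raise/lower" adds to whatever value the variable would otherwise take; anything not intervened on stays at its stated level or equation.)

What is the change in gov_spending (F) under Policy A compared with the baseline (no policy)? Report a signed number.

-42

Baseline:
  W = 14
  J = 35
  F = 265 − 3·14 − 2·35 = 153
Policy A (J + 21):
  W = 14
  J = 35 + 21 = 56
  F = 265 − 3·14 − 2·56 = 111
Change in F: 111 − 153 = -42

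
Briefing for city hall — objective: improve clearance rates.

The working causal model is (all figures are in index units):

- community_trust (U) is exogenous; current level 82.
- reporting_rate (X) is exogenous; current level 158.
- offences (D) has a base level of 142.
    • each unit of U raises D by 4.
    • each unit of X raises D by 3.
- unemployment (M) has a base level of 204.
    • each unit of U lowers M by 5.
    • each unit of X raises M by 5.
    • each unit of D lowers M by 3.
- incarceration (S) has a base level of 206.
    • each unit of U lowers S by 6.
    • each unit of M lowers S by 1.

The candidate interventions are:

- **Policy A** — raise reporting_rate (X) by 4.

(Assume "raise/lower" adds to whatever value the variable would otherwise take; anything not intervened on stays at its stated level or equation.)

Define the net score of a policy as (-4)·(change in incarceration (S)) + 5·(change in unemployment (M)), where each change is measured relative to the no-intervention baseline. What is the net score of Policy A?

-144

Baseline:
  U = 82
  X = 158
  D = 142 + 4·82 + 3·158 = 944
  M = 204 − 5·82 + 5·158 − 3·944 = -2248
  S = 206 − 6·82 − (-2248) = 1962
Policy A (X + 4):
  U = 82
  X = 158 + 4 = 162
  D = 142 + 4·82 + 3·162 = 956
  M = 204 − 5·82 + 5·162 − 3·956 = -2264
  S = 206 − 6·82 − (-2264) = 1978
ΔS = 1978 − 1962 = 16; ΔM = -2264 − (-2248) = -16
Score = (-4)·16 + 5·(-16) = -144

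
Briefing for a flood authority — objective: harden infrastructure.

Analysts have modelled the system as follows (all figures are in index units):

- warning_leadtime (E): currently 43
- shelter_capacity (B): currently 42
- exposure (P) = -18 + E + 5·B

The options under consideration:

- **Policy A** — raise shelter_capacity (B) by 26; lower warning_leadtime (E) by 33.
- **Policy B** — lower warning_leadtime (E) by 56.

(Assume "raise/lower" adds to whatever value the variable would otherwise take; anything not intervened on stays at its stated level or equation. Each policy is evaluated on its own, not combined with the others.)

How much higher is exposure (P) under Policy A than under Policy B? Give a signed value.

153

Policy A (B + 26, E − 33):
  E = 43 − 33 = 10
  B = 42 + 26 = 68
  P = -18 + 10 + 5·68 = 332
Policy B (E − 56):
  E = 43 − 56 = -13
  B = 42
  P = -18 + (-13) + 5·42 = 179
P: 332 − 179 = 153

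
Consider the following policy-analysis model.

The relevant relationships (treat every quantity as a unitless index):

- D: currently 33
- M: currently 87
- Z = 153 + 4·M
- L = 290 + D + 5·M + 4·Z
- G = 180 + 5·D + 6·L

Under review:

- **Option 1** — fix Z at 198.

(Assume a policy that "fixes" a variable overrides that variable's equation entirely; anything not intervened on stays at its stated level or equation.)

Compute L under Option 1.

Option 1 (Z := 198):
  D = 33
  M = 87
  Z = 198
  L = 290 + 33 + 5·87 + 4·198 = 1550

1550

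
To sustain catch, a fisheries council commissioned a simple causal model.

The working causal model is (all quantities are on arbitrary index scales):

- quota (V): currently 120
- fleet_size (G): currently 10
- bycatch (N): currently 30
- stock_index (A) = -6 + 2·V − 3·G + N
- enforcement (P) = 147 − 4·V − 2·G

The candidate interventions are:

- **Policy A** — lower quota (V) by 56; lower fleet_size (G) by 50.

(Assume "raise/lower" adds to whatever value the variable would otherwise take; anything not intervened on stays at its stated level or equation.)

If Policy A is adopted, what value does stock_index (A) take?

272

Policy A (V − 56, G − 50):
  V = 120 − 56 = 64
  G = 10 − 50 = -40
  N = 30
  A = -6 + 2·64 − 3·(-40) + 30 = 272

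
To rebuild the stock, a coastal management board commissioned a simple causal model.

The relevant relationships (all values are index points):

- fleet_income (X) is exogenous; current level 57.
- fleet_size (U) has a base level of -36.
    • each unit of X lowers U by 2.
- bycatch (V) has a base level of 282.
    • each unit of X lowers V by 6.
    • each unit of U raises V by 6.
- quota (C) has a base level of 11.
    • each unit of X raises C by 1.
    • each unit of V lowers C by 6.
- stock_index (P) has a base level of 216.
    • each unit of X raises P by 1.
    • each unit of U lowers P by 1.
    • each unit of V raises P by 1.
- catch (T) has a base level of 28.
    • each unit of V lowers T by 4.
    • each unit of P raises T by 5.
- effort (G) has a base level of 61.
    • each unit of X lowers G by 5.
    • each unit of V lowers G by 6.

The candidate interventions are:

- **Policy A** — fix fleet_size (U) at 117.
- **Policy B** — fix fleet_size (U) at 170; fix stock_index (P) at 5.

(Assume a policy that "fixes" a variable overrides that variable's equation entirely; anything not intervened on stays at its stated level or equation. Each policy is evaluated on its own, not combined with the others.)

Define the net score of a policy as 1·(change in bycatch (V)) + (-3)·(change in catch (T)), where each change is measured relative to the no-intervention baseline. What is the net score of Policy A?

Baseline:
  X = 57
  U = -36 − 2·57 = -150
  V = 282 − 6·57 + 6·(-150) = -960
  P = 216 + 57 − (-150) + (-960) = -537
  T = 28 − 4·(-960) + 5·(-537) = 1183
Policy A (U := 117):
  X = 57
  U = 117
  V = 282 − 6·57 + 6·117 = 642
  P = 216 + 57 − 117 + 642 = 798
  T = 28 − 4·642 + 5·798 = 1450
ΔV = 642 − (-960) = 1602; ΔT = 1450 − 1183 = 267
Score = 1·1602 + (-3)·267 = 801

801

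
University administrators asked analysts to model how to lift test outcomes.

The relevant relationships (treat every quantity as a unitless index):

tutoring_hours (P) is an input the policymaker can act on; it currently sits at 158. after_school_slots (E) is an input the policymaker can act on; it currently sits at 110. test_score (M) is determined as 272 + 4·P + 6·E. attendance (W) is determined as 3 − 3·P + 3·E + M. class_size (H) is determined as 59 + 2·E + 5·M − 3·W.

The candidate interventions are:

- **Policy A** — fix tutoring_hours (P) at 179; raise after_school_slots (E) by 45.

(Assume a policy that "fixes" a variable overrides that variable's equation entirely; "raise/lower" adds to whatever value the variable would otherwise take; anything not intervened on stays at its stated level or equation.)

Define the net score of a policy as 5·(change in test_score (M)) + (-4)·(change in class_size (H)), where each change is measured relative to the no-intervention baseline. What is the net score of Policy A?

Baseline:
  P = 158
  E = 110
  M = 272 + 4·158 + 6·110 = 1564
  W = 3 − 3·158 + 3·110 + 1564 = 1423
  H = 59 + 2·110 + 5·1564 − 3·1423 = 3830
Policy A (P := 179, E + 45):
  P = 179
  E = 110 + 45 = 155
  M = 272 + 4·179 + 6·155 = 1918
  W = 3 − 3·179 + 3·155 + 1918 = 1849
  H = 59 + 2·155 + 5·1918 − 3·1849 = 4412
ΔM = 1918 − 1564 = 354; ΔH = 4412 − 3830 = 582
Score = 5·354 + (-4)·582 = -558

-558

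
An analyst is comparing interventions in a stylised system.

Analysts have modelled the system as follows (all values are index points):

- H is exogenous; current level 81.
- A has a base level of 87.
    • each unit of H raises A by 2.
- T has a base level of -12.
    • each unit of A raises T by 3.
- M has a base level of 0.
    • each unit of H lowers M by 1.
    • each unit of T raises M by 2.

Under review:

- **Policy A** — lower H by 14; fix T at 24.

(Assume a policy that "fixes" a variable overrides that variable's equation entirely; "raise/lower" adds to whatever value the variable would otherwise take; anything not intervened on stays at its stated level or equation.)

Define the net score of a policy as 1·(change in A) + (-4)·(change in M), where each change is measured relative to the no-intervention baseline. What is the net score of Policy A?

5604

Baseline:
  H = 81
  A = 87 + 2·81 = 249
  T = -12 + 3·249 = 735
  M = 0 − 81 + 2·735 = 1389
Policy A (H − 14, T := 24):
  H = 81 − 14 = 67
  A = 87 + 2·67 = 221
  T = 24
  M = 0 − 67 + 2·24 = -19
ΔA = 221 − 249 = -28; ΔM = -19 − 1389 = -1408
Score = 1·(-28) + (-4)·(-1408) = 5604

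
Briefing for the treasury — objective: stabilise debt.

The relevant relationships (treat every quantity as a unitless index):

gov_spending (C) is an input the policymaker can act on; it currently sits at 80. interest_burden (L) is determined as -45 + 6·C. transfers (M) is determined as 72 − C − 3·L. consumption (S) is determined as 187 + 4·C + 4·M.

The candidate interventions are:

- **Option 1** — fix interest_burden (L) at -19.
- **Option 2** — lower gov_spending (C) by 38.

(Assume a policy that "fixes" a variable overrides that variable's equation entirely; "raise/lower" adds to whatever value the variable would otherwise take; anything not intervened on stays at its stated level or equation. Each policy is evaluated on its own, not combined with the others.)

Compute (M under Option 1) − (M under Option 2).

Option 1 (L := -19):
  C = 80
  L = -19
  M = 72 − 80 − 3·(-19) = 49
Option 2 (C − 38):
  C = 80 − 38 = 42
  L = -45 + 6·42 = 207
  M = 72 − 42 − 3·207 = -591
M: 49 − (-591) = 640

640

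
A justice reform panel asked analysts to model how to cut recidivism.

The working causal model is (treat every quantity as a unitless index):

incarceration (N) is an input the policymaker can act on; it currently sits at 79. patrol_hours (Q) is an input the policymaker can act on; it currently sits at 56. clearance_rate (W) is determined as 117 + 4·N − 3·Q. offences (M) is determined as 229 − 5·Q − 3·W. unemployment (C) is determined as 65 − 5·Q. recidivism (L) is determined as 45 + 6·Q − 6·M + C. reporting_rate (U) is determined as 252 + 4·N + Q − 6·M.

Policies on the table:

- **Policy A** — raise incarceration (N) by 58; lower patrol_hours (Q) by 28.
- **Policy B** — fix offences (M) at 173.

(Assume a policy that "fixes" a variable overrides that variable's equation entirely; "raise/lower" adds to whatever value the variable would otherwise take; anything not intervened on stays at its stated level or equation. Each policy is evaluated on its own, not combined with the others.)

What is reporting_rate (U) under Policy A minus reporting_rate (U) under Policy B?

Policy A (N + 58, Q − 28):
  N = 79 + 58 = 137
  Q = 56 − 28 = 28
  W = 117 + 4·137 − 3·28 = 581
  M = 229 − 5·28 − 3·581 = -1654
  U = 252 + 4·137 + 28 − 6·(-1654) = 10752
Policy B (M := 173):
  N = 79
  Q = 56
  W = 117 + 4·79 − 3·56 = 265
  M = 173
  U = 252 + 4·79 + 56 − 6·173 = -414
U: 10752 − (-414) = 11166

11166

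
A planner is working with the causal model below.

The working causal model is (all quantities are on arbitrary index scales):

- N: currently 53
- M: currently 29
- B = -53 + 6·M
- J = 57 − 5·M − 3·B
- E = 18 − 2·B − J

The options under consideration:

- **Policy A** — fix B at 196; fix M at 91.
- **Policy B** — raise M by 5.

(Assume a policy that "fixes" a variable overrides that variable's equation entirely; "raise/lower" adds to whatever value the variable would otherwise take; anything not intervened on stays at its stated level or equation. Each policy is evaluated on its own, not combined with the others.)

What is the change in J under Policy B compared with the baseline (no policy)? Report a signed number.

Baseline:
  M = 29
  B = -53 + 6·29 = 121
  J = 57 − 5·29 − 3·121 = -451
Policy B (M + 5):
  M = 29 + 5 = 34
  B = -53 + 6·34 = 151
  J = 57 − 5·34 − 3·151 = -566
Change in J: -566 − (-451) = -115

-115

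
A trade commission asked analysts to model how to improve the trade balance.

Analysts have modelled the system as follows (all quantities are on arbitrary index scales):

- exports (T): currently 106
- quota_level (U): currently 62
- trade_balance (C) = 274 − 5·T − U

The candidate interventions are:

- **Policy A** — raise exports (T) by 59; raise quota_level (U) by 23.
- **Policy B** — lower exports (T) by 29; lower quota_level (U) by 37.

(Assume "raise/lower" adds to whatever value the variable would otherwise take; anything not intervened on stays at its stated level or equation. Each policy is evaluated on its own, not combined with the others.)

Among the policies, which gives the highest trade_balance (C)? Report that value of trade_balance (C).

-136

Policy A (T + 59, U + 23):
  T = 106 + 59 = 165
  U = 62 + 23 = 85
  C = 274 − 5·165 − 85 = -636
Policy B (T − 29, U − 37):
  T = 106 − 29 = 77
  U = 62 − 37 = 25
  C = 274 − 5·77 − 25 = -136
Comparing — Policy A: C=-636, Policy B: C=-136. Highest is -136 (Policy B).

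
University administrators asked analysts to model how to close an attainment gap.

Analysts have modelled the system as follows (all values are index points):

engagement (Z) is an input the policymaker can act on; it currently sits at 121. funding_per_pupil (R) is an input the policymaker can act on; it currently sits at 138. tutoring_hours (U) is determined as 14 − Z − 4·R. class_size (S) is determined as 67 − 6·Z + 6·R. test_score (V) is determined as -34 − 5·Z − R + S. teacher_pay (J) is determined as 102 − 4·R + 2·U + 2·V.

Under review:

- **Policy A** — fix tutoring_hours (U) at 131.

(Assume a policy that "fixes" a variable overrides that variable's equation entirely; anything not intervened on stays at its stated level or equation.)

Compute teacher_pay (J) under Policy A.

Policy A (U := 131):
  Z = 121
  R = 138
  U = 131
  S = 67 − 6·121 + 6·138 = 169
  V = -34 − 5·121 − 138 + 169 = -608
  J = 102 − 4·138 + 2·131 + 2·(-608) = -1404

-1404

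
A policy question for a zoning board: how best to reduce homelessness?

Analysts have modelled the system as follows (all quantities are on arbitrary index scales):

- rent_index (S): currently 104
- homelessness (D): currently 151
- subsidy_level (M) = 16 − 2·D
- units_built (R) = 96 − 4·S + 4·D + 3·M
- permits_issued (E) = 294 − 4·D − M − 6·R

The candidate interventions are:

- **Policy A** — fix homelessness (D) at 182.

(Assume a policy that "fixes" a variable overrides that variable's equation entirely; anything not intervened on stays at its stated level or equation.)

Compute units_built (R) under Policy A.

-636

Policy A (D := 182):
  S = 104
  D = 182
  M = 16 − 2·182 = -348
  R = 96 − 4·104 + 4·182 + 3·(-348) = -636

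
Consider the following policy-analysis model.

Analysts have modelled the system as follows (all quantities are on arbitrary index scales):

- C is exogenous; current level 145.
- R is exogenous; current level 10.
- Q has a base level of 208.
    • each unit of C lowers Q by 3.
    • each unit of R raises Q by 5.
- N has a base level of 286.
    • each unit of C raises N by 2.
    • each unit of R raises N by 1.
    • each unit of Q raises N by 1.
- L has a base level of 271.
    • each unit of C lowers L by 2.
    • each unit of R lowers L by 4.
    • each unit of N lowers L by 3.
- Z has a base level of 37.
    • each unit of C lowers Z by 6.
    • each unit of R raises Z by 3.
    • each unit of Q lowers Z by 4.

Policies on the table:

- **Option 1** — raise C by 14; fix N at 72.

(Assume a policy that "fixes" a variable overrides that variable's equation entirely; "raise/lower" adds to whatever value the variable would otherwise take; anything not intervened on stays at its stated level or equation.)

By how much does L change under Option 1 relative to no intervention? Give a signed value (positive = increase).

983

Baseline:
  C = 145
  R = 10
  Q = 208 − 3·145 + 5·10 = -177
  N = 286 + 2·145 + 10 + (-177) = 409
  L = 271 − 2·145 − 4·10 − 3·409 = -1286
Option 1 (C + 14, N := 72):
  C = 145 + 14 = 159
  R = 10
  Q = 208 − 3·159 + 5·10 = -219
  N = 72
  L = 271 − 2·159 − 4·10 − 3·72 = -303
Change in L: -303 − (-1286) = 983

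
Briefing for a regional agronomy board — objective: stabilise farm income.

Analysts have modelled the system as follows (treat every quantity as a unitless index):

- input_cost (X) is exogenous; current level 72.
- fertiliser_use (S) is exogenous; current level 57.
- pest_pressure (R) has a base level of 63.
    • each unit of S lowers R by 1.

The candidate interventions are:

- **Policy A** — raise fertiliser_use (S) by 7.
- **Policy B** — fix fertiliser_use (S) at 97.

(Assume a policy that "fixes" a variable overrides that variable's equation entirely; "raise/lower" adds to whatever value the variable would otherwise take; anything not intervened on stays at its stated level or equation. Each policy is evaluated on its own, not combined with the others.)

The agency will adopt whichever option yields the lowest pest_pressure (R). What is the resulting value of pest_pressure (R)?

-34

Policy A (S + 7):
  S = 57 + 7 = 64
  R = 63 − 64 = -1
Policy B (S := 97):
  S = 97
  R = 63 − 97 = -34
Comparing — Policy A: R=-1, Policy B: R=-34. Lowest is -34 (Policy B).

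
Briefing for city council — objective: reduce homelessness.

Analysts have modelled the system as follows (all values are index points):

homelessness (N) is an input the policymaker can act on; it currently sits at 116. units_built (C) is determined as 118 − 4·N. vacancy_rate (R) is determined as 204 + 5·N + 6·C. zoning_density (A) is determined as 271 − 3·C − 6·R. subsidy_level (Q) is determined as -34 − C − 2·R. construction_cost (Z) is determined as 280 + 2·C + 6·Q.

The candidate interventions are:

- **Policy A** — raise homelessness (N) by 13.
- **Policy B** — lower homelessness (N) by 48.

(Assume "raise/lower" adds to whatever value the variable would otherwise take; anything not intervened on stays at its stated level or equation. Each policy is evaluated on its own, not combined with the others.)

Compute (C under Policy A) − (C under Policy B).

-244

Policy A (N + 13):
  N = 116 + 13 = 129
  C = 118 − 4·129 = -398
Policy B (N − 48):
  N = 116 − 48 = 68
  C = 118 − 4·68 = -154
C: -398 − (-154) = -244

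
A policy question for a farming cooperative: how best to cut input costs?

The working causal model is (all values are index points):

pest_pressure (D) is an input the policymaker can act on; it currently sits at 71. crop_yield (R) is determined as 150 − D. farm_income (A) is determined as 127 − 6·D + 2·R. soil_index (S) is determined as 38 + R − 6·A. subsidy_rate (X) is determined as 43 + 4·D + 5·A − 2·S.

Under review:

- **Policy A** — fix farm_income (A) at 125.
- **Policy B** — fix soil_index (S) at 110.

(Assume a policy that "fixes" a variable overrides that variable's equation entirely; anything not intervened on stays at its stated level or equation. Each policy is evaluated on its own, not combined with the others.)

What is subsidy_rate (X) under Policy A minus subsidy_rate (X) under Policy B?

2816

Policy A (A := 125):
  D = 71
  R = 150 − 71 = 79
  A = 125
  S = 38 + 79 − 6·125 = -633
  X = 43 + 4·71 + 5·125 − 2·(-633) = 2218
Policy B (S := 110):
  D = 71
  R = 150 − 71 = 79
  A = 127 − 6·71 + 2·79 = -141
  S = 110
  X = 43 + 4·71 + 5·(-141) − 2·110 = -598
X: 2218 − (-598) = 2816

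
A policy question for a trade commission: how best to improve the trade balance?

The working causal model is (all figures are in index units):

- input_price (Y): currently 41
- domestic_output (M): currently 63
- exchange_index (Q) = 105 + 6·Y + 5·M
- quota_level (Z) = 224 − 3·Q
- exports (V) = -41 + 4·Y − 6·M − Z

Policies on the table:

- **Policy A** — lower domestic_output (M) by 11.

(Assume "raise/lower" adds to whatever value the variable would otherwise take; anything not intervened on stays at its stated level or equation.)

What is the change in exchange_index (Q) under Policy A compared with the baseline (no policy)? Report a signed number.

-55

Baseline:
  Y = 41
  M = 63
  Q = 105 + 6·41 + 5·63 = 666
Policy A (M − 11):
  Y = 41
  M = 63 − 11 = 52
  Q = 105 + 6·41 + 5·52 = 611
Change in Q: 611 − 666 = -55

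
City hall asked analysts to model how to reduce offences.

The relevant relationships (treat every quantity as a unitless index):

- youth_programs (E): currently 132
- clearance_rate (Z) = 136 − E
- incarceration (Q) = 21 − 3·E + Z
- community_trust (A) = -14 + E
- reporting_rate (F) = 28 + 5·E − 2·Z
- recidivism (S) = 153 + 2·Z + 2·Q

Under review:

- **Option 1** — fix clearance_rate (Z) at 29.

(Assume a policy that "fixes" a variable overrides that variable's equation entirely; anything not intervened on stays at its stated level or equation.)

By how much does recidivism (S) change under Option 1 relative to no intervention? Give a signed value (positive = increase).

Baseline:
  E = 132
  Z = 136 − 132 = 4
  Q = 21 − 3·132 + 4 = -371
  S = 153 + 2·4 + 2·(-371) = -581
Option 1 (Z := 29):
  E = 132
  Z = 29
  Q = 21 − 3·132 + 29 = -346
  S = 153 + 2·29 + 2·(-346) = -481
Change in S: -481 − (-581) = 100

100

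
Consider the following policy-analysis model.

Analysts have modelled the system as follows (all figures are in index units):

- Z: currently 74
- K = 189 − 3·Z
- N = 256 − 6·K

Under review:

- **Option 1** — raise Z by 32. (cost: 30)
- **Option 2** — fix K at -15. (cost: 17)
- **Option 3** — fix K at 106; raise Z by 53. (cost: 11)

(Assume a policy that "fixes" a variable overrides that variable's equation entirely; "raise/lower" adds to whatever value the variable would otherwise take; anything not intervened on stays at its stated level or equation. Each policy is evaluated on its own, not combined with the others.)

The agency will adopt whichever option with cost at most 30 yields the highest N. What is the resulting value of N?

Option 1 (Z + 32):
  Z = 74 + 32 = 106
  K = 189 − 3·106 = -129
  N = 256 − 6·(-129) = 1030
Option 2 (K := -15):
  Z = 74
  K = -15
  N = 256 − 6·(-15) = 346
Option 3 (K := 106, Z + 53):
  Z = 74 + 53 = 127
  K = 106
  N = 256 − 6·106 = -380
Comparing — Option 1: N=1030, Option 2: N=346, Option 3: N=-380. Highest is 1030 (Option 1).

1030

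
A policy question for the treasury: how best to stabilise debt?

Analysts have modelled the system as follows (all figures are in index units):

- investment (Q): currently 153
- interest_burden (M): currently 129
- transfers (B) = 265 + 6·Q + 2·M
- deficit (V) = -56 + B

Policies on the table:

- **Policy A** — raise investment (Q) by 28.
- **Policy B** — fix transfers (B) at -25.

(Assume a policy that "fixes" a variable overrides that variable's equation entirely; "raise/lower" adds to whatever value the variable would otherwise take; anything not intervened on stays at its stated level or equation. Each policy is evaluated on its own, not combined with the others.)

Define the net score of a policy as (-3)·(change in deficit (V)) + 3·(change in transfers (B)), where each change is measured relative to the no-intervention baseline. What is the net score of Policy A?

0

Baseline:
  Q = 153
  M = 129
  B = 265 + 6·153 + 2·129 = 1441
  V = -56 + 1441 = 1385
Policy A (Q + 28):
  Q = 153 + 28 = 181
  M = 129
  B = 265 + 6·181 + 2·129 = 1609
  V = -56 + 1609 = 1553
ΔV = 1553 − 1385 = 168; ΔB = 1609 − 1441 = 168
Score = (-3)·168 + 3·168 = 0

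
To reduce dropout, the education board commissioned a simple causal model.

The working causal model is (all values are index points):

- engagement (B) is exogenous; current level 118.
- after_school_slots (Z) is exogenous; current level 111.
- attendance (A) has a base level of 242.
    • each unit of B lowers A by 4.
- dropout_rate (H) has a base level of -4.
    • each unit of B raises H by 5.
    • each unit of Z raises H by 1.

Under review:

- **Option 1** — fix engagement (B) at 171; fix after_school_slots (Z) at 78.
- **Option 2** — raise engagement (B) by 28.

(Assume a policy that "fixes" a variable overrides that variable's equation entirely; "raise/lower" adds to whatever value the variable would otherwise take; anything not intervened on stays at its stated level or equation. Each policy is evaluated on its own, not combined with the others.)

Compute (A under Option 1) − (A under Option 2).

-100

Option 1 (B := 171, Z := 78):
  B = 171
  A = 242 − 4·171 = -442
Option 2 (B + 28):
  B = 118 + 28 = 146
  A = 242 − 4·146 = -342
A: -442 − (-342) = -100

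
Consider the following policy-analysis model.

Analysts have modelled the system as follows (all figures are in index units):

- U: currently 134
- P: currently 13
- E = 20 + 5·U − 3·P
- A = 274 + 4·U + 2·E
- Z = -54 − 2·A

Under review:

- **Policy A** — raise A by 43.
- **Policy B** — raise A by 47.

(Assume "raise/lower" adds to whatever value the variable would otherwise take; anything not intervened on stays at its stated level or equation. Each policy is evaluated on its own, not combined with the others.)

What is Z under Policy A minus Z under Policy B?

8

Policy A (A + 43):
  U = 134
  P = 13
  E = 20 + 5·134 − 3·13 = 651
  A = 274 + 4·134 + 2·651 (+43 from intervention) = 2155
  Z = -54 − 2·2155 = -4364
Policy B (A + 47):
  U = 134
  P = 13
  E = 20 + 5·134 − 3·13 = 651
  A = 274 + 4·134 + 2·651 (+47 from intervention) = 2159
  Z = -54 − 2·2159 = -4372
Z: -4364 − (-4372) = 8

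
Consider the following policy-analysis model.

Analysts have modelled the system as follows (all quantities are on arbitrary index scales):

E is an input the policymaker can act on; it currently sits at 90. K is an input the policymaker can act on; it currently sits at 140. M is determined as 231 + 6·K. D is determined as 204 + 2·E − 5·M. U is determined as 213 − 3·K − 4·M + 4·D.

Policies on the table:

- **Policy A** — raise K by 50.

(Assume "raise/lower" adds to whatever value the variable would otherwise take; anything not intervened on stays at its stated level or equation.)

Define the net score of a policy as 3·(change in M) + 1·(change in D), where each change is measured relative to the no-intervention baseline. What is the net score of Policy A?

-600

Baseline:
  E = 90
  K = 140
  M = 231 + 6·140 = 1071
  D = 204 + 2·90 − 5·1071 = -4971
Policy A (K + 50):
  E = 90
  K = 140 + 50 = 190
  M = 231 + 6·190 = 1371
  D = 204 + 2·90 − 5·1371 = -6471
ΔM = 1371 − 1071 = 300; ΔD = -6471 − (-4971) = -1500
Score = 3·300 + 1·(-1500) = -600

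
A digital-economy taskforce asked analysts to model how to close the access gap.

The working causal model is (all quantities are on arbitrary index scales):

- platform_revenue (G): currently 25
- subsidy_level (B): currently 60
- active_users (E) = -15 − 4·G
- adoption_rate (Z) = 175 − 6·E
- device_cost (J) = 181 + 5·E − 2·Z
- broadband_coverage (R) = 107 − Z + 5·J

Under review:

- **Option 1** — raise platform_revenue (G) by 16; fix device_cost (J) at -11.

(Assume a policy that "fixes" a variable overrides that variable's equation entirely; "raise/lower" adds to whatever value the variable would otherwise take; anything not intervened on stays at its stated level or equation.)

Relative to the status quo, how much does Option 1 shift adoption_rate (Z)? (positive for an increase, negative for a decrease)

384

Baseline:
  G = 25
  E = -15 − 4·25 = -115
  Z = 175 − 6·(-115) = 865
Option 1 (G + 16, J := -11):
  G = 25 + 16 = 41
  E = -15 − 4·41 = -179
  Z = 175 − 6·(-179) = 1249
Change in Z: 1249 − 865 = 384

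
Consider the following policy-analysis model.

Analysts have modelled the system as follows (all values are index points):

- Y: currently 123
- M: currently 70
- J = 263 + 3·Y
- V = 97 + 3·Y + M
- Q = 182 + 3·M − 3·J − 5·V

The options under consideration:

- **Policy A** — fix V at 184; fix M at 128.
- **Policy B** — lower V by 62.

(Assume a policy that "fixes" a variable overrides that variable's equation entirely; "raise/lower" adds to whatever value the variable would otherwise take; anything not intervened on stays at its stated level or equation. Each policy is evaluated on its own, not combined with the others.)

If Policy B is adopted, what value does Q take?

Policy B (V − 62):
  Y = 123
  M = 70
  J = 263 + 3·123 = 632
  V = 97 + 3·123 + 70 (−62 from intervention) = 474
  Q = 182 + 3·70 − 3·632 − 5·474 = -3874

-3874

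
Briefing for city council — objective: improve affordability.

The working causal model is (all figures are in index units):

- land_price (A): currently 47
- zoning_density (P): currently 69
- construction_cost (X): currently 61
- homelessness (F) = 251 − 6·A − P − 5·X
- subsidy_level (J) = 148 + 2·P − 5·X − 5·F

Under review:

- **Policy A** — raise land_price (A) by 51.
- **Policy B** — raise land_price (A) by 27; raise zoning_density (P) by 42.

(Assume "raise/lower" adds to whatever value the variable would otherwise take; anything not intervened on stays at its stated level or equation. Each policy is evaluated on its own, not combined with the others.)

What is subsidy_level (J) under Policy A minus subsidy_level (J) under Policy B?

426

Policy A (A + 51):
  A = 47 + 51 = 98
  P = 69
  X = 61
  F = 251 − 6·98 − 69 − 5·61 = -711
  J = 148 + 2·69 − 5·61 − 5·(-711) = 3536
Policy B (A + 27, P + 42):
  A = 47 + 27 = 74
  P = 69 + 42 = 111
  X = 61
  F = 251 − 6·74 − 111 − 5·61 = -609
  J = 148 + 2·111 − 5·61 − 5·(-609) = 3110
J: 3536 − 3110 = 426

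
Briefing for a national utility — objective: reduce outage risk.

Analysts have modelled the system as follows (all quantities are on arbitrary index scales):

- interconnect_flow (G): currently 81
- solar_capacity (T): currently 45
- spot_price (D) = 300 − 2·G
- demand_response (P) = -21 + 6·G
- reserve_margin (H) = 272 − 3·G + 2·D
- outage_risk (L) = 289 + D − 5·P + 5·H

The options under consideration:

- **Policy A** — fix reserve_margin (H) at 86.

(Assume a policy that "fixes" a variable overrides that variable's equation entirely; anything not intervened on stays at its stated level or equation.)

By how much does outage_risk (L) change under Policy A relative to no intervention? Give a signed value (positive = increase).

-1095

Baseline:
  G = 81
  D = 300 − 2·81 = 138
  P = -21 + 6·81 = 465
  H = 272 − 3·81 + 2·138 = 305
  L = 289 + 138 − 5·465 + 5·305 = -373
Policy A (H := 86):
  G = 81
  D = 300 − 2·81 = 138
  P = -21 + 6·81 = 465
  H = 86
  L = 289 + 138 − 5·465 + 5·86 = -1468
Change in L: -1468 − (-373) = -1095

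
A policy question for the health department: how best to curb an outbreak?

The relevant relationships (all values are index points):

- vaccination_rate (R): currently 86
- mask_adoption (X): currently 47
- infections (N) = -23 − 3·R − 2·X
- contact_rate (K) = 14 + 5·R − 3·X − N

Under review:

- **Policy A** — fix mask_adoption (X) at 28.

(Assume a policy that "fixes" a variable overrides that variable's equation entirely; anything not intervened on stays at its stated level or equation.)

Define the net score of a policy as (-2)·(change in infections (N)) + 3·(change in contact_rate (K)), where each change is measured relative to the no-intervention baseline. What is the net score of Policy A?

Baseline:
  R = 86
  X = 47
  N = -23 − 3·86 − 2·47 = -375
  K = 14 + 5·86 − 3·47 − (-375) = 678
Policy A (X := 28):
  R = 86
  X = 28
  N = -23 − 3·86 − 2·28 = -337
  K = 14 + 5·86 − 3·28 − (-337) = 697
ΔN = -337 − (-375) = 38; ΔK = 697 − 678 = 19
Score = (-2)·38 + 3·19 = -19

-19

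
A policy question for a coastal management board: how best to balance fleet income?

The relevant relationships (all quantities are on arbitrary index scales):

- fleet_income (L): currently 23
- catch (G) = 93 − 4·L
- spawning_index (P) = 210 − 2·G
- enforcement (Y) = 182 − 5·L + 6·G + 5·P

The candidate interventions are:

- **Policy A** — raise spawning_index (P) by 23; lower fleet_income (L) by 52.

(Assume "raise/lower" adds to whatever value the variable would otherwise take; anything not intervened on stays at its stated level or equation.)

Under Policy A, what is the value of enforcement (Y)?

656

Policy A (P + 23, L − 52):
  L = 23 − 52 = -29
  G = 93 − 4·(-29) = 209
  P = 210 − 2·209 (+23 from intervention) = -185
  Y = 182 − 5·(-29) + 6·209 + 5·(-185) = 656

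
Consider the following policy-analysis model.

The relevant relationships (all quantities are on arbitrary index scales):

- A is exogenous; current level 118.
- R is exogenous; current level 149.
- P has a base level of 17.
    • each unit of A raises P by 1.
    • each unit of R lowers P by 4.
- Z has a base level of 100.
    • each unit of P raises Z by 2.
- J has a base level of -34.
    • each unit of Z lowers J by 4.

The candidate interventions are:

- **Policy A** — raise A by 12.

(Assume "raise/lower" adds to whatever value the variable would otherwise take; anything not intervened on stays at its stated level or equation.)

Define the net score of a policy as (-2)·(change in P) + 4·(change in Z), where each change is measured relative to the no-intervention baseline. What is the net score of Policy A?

Baseline:
  A = 118
  R = 149
  P = 17 + 118 − 4·149 = -461
  Z = 100 + 2·(-461) = -822
Policy A (A + 12):
  A = 118 + 12 = 130
  R = 149
  P = 17 + 130 − 4·149 = -449
  Z = 100 + 2·(-449) = -798
ΔP = -449 − (-461) = 12; ΔZ = -798 − (-822) = 24
Score = (-2)·12 + 4·24 = 72

72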